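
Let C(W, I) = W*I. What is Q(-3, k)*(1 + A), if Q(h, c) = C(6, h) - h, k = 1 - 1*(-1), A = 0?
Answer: -15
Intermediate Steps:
k = 2 (k = 1 + 1 = 2)
C(W, I) = I*W
Q(h, c) = 5*h (Q(h, c) = h*6 - h = 6*h - h = 5*h)
Q(-3, k)*(1 + A) = (5*(-3))*(1 + 0) = -15*1 = -15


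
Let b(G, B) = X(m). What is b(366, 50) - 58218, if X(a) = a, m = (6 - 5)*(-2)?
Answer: -58220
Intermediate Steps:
m = -2 (m = 1*(-2) = -2)
b(G, B) = -2
b(366, 50) - 58218 = -2 - 58218 = -58220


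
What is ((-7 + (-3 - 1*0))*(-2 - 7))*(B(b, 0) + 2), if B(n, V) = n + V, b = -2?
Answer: 0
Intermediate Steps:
B(n, V) = V + n
((-7 + (-3 - 1*0))*(-2 - 7))*(B(b, 0) + 2) = ((-7 + (-3 - 1*0))*(-2 - 7))*((0 - 2) + 2) = ((-7 + (-3 + 0))*(-9))*(-2 + 2) = ((-7 - 3)*(-9))*0 = -10*(-9)*0 = 90*0 = 0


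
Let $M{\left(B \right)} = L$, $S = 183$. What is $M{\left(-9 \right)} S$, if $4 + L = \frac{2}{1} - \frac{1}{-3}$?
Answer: $-305$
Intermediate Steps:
$L = - \frac{5}{3}$ ($L = -4 + \left(\frac{2}{1} - \frac{1}{-3}\right) = -4 + \left(2 \cdot 1 - - \frac{1}{3}\right) = -4 + \left(2 + \frac{1}{3}\right) = -4 + \frac{7}{3} = - \frac{5}{3} \approx -1.6667$)
$M{\left(B \right)} = - \frac{5}{3}$
$M{\left(-9 \right)} S = \left(- \frac{5}{3}\right) 183 = -305$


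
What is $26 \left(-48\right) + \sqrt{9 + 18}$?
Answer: $-1248 + 3 \sqrt{3} \approx -1242.8$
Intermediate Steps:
$26 \left(-48\right) + \sqrt{9 + 18} = -1248 + \sqrt{27} = -1248 + 3 \sqrt{3}$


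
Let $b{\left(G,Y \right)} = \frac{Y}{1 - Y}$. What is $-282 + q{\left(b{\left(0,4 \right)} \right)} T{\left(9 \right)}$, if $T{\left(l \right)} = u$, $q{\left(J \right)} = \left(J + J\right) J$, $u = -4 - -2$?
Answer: $- \frac{2602}{9} \approx -289.11$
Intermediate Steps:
$u = -2$ ($u = -4 + 2 = -2$)
$q{\left(J \right)} = 2 J^{2}$ ($q{\left(J \right)} = 2 J J = 2 J^{2}$)
$T{\left(l \right)} = -2$
$-282 + q{\left(b{\left(0,4 \right)} \right)} T{\left(9 \right)} = -282 + 2 \left(\left(-1\right) 4 \frac{1}{-1 + 4}\right)^{2} \left(-2\right) = -282 + 2 \left(\left(-1\right) 4 \cdot \frac{1}{3}\right)^{2} \left(-2\right) = -282 + 2 \left(- \frac{4}{3}\right)^{2} \left(-2\right) = -282 + 2 \cdot \frac{16}{9} \left(-2\right) = -282 + \frac{32}{9} \left(-2\right) = -282 - \frac{64}{9} = - \frac{2602}{9}$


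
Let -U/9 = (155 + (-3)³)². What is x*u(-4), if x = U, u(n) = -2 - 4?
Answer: 884736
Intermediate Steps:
U = -147456 (U = -9*(155 + (-3)³)² = -9*(155 - 27)² = -9*128² = -9*16384 = -147456)
u(n) = -6
x = -147456
x*u(-4) = -147456*(-6) = 884736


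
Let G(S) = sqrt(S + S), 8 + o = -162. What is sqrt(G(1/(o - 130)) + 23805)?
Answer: sqrt(21424500 + 30*I*sqrt(6))/30 ≈ 154.29 + 0.0002646*I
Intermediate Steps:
o = -170 (o = -8 - 162 = -170)
G(S) = sqrt(2)*sqrt(S) (G(S) = sqrt(2*S) = sqrt(2)*sqrt(S))
sqrt(G(1/(o - 130)) + 23805) = sqrt(sqrt(2)*sqrt(1/(-170 - 130)) + 23805) = sqrt(sqrt(2)*sqrt(1/(-300)) + 23805) = sqrt(sqrt(2)*sqrt(-1/300) + 23805) = sqrt(sqrt(2)*(I*sqrt(3)/30) + 23805) = sqrt(I*sqrt(6)/30 + 23805) = sqrt(23805 + I*sqrt(6)/30)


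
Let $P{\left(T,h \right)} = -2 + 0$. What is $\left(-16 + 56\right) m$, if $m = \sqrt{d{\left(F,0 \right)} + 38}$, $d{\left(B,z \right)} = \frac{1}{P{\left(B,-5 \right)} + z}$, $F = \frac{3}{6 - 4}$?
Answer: $100 \sqrt{6} \approx 244.95$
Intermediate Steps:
$P{\left(T,h \right)} = -2$
$F = \frac{3}{2}$ ($F = \frac{3}{6 - 4} = \frac{3}{2} \approx 1.5$)
$d{\left(B,z \right)} = \frac{1}{-2 + z}$
$m = \frac{5 \sqrt{6}}{2}$ ($m = \sqrt{\frac{1}{-2 + 0} + 38} = \sqrt{\frac{1}{-2} + 38} = \sqrt{- \frac{1}{2} + 38} = \sqrt{\frac{75}{2}} = \frac{5 \sqrt{6}}{2} \approx 6.1237$)
$\left(-16 + 56\right) m = \left(-16 + 56\right) \frac{5 \sqrt{6}}{2} = 40 \frac{5 \sqrt{6}}{2} = 100 \sqrt{6}$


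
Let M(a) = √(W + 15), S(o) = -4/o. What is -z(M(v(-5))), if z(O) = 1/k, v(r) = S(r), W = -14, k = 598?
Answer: -1/598 ≈ -0.0016722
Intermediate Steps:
v(r) = -4/r
M(a) = 1 (M(a) = √(-14 + 15) = √1 = 1)
z(O) = 1/598
-z(M(v(-5))) = -1*1/598 = -1/598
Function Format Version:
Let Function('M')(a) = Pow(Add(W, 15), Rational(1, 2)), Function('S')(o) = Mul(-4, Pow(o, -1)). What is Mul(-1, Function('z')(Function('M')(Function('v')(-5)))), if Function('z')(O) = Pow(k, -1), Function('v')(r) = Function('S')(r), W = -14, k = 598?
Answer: Rational(-1, 598) ≈ -0.0016722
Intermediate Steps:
Function('v')(r) = Mul(-4, Pow(r, -1))
Function('M')(a) = 1 (Function('M')(a) = Pow(Add(-14, 15), Rational(1, 2)) = Pow(1, Rational(1, 2)) = 1)
Function('z')(O) = Rational(1, 598) (Function('z')(O) = Pow(598, -1) = Rational(1, 598))
Mul(-1, Function('z')(Function('M')(Function('v')(-5)))) = Mul(-1, Rational(1, 598)) = Rational(-1, 598)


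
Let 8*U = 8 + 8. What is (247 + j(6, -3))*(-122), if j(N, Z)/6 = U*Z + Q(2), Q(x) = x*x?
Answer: -28670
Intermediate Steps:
U = 2 (U = (8 + 8)/8 = (⅛)*16 = 2)
Q(x) = x²
j(N, Z) = 24 + 12*Z (j(N, Z) = 6*(2*Z + 2²) = 6*(2*Z + 4) = 6*(4 + 2*Z) = 24 + 12*Z)
(247 + j(6, -3))*(-122) = (247 + (24 + 12*(-3)))*(-122) = (247 + (24 - 36))*(-122) = (247 - 12)*(-122) = 235*(-122) = -28670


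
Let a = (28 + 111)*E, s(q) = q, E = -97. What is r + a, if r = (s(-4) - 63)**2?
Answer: -8994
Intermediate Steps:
a = -13483 (a = (28 + 111)*(-97) = 139*(-97) = -13483)
r = 4489 (r = (-4 - 63)**2 = (-67)**2 = 4489)
r + a = 4489 - 13483 = -8994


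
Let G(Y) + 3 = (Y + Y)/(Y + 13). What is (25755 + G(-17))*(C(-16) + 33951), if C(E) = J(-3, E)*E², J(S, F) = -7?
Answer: 1656863839/2 ≈ 8.2843e+8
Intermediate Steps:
G(Y) = -3 + 2*Y/(13 + Y) (G(Y) = -3 + (Y + Y)/(Y + 13) = -3 + (2*Y)/(13 + Y) = -3 + 2*Y/(13 + Y))
C(E) = -7*E²
(25755 + G(-17))*(C(-16) + 33951) = (25755 + (-39 - 1*(-17))/(13 - 17))*(-7*(-16)² + 33951) = (25755 + (-39 + 17)/(-4))*(-7*256 + 33951) = (25755 - ¼*(-22))*(-1792 + 33951) = (25755 + 11/2)*32159 = (51521/2)*32159 = 1656863839/2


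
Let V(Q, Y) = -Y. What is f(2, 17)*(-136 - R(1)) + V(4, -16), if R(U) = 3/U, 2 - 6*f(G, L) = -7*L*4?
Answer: -33173/3 ≈ -11058.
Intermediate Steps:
f(G, L) = ⅓ + 14*L/3 (f(G, L) = ⅓ - (-7)*L*4/6 = ⅓ - (-7)*4*L/6 = ⅓ - (-14)*L/3 = ⅓ + 14*L/3)
f(2, 17)*(-136 - R(1)) + V(4, -16) = (⅓ + (14/3)*17)*(-136 - 3/1) - 1*(-16) = (⅓ + 238/3)*(-136 - 3) + 16 = 239*(-136 - 1*3)/3 + 16 = 239*(-136 - 3)/3 + 16 = (239/3)*(-139) + 16 = -33221/3 + 16 = -33173/3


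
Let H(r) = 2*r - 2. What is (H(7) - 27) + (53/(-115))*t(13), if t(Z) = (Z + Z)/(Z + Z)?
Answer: -1778/115 ≈ -15.461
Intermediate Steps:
H(r) = -2 + 2*r
t(Z) = 1 (t(Z) = (2*Z)/((2*Z)) = (2*Z)*(1/(2*Z)) = 1)
(H(7) - 27) + (53/(-115))*t(13) = ((-2 + 2*7) - 27) + (53/(-115))*1 = ((-2 + 14) - 27) + (53*(-1/115))*1 = (12 - 27) - 53/115*1 = -15 - 53/115 = -1778/115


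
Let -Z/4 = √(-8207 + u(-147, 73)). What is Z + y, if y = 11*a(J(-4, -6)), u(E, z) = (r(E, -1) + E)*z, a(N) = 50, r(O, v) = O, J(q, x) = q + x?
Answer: 550 - 4*I*√29669 ≈ 550.0 - 688.99*I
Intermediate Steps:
u(E, z) = 2*E*z (u(E, z) = (E + E)*z = (2*E)*z = 2*E*z)
y = 550 (y = 11*50 = 550)
Z = -4*I*√29669 (Z = -4*√(-8207 + 2*(-147)*73) = -4*√(-8207 - 21462) = -4*I*√29669 ≈ -688.99*I)
Z + y = -4*I*√29669 + 550 = 550 - 4*I*√29669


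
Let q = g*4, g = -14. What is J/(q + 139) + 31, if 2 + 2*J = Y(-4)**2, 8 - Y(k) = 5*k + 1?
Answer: 5873/166 ≈ 35.380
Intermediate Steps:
Y(k) = 7 - 5*k (Y(k) = 8 - (5*k + 1) = 8 - (1 + 5*k) = 8 + (-1 - 5*k) = 7 - 5*k)
q = -56 (q = -14*4 = -56)
J = 727/2 (J = -1 + (7 - 5*(-4))**2/2 = -1 + (7 + 20)**2/2 = -1 + (1/2)*27**2 = -1 + (1/2)*729 = -1 + 729/2 = 727/2 ≈ 363.50)
J/(q + 139) + 31 = 727/(2*(-56 + 139)) + 31 = (727/2)/83 + 31 = (727/2)*(1/83) + 31 = 727/166 + 31 = 5873/166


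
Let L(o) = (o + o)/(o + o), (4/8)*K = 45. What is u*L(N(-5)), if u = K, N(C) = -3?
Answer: 90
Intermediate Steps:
K = 90 (K = 2*45 = 90)
L(o) = 1 (L(o) = (2*o)/((2*o)) = (2*o)*(1/(2*o)) = 1)
u = 90
u*L(N(-5)) = 90*1 = 90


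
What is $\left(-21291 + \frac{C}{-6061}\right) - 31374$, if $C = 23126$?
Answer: $- \frac{319225691}{6061} \approx -52669.0$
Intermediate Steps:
$\left(-21291 + \frac{C}{-6061}\right) - 31374 = \left(-21291 + \frac{23126}{-6061}\right) - 31374 = \left(-21291 + 23126 \left(- \frac{1}{6061}\right)\right) - 31374 = \left(-21291 - \frac{23126}{6061}\right) - 31374 = - \frac{129067877}{6061} - 31374 = - \frac{319225691}{6061}$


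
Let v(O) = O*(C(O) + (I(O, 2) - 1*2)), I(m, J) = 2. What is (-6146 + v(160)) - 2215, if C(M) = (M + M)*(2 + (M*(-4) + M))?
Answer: -24481961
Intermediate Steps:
C(M) = 2*M*(2 - 3*M) (C(M) = (2*M)*(2 + (-4*M + M)) = (2*M)*(2 - 3*M) = 2*M*(2 - 3*M))
v(O) = 2*O²*(2 - 3*O) (v(O) = O*(2*O*(2 - 3*O) + (2 - 1*2)) = O*(2*O*(2 - 3*O) + (2 - 2)) = O*(2*O*(2 - 3*O) + 0) = O*(2*O*(2 - 3*O)) = 2*O²*(2 - 3*O))
(-6146 + v(160)) - 2215 = (-6146 + 160²*(4 - 6*160)) - 2215 = (-6146 + 25600*(4 - 960)) - 2215 = (-6146 + 25600*(-956)) - 2215 = (-6146 - 24473600) - 2215 = -24479746 - 2215 = -24481961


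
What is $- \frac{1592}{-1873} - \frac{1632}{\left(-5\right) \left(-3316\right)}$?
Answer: $\frac{5834656}{7763585} \approx 0.75154$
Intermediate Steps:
$- \frac{1592}{-1873} - \frac{1632}{\left(-5\right) \left(-3316\right)} = \left(-1592\right) \left(- \frac{1}{1873}\right) - \frac{1632}{16580} = \frac{1592}{1873} - \frac{408}{4145} = \frac{5834656}{7763585}$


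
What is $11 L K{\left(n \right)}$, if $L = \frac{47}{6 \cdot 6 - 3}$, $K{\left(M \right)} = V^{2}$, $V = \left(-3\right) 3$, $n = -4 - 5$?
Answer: $1269$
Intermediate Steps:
$n = -9$
$V = -9$
$K{\left(M \right)} = 81$ ($K{\left(M \right)} = \left(-9\right)^{2} = 81$)
$L = \frac{47}{33}$ ($L = \frac{47}{36 - 3} = \frac{47}{33} \approx 1.4242$)
$11 L K{\left(n \right)} = 11 \cdot \frac{47}{33} \cdot 81 = \frac{47}{3} \cdot 81 = 1269$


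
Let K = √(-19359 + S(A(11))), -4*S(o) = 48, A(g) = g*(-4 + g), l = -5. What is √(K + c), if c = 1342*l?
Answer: √(-6710 + I*√19371) ≈ 0.8495 + 81.919*I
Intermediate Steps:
S(o) = -12 (S(o) = -¼*48 = -12)
c = -6710 (c = 1342*(-5) = -6710)
K = I*√19371 (K = √(-19359 - 12) = √(-19371) = I*√19371 ≈ 139.18*I)
√(K + c) = √(I*√19371 - 6710) = √(-6710 + I*√19371)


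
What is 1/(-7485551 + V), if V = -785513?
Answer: -1/8271064 ≈ -1.2090e-7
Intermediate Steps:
1/(-7485551 + V) = 1/(-7485551 - 785513) = 1/(-8271064) = -1/8271064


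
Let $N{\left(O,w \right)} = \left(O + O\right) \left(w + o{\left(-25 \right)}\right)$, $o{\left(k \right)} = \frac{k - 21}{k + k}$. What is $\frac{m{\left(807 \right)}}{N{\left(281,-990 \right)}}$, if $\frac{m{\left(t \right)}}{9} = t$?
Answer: $- \frac{181575}{13896574} \approx -0.013066$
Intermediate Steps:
$o{\left(k \right)} = \frac{-21 + k}{2 k}$
$m{\left(t \right)} = 9 t$
$N{\left(O,w \right)} = 2 O \left(\frac{23}{25} + w\right)$ ($N{\left(O,w \right)} = \left(O + O\right) \left(w + \frac{-21 - 25}{2 \left(-25\right)}\right) = 2 O \left(w + \frac{1}{2} \left(- \frac{1}{25}\right) \left(-46\right)\right) = 2 O \left(w + \frac{23}{25}\right) = 2 O \left(\frac{23}{25} + w\right)$)
$\frac{m{\left(807 \right)}}{N{\left(281,-990 \right)}} = \frac{9 \cdot 807}{\frac{2}{25} \cdot 281 \left(23 + 25 \left(-990\right)\right)} = \frac{7263}{\frac{2}{25} \cdot 281 \left(23 - 24750\right)} = \frac{7263}{\frac{2}{25} \cdot 281 \left(-24727\right)} = \frac{7263}{- \frac{13896574}{25}} = 7263 \left(- \frac{25}{13896574}\right) = - \frac{181575}{13896574}$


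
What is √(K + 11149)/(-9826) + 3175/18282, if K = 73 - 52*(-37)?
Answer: 3175/18282 - √13146/9826 ≈ 0.16200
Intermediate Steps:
K = 1997 (K = 73 + 1924 = 1997)
√(K + 11149)/(-9826) + 3175/18282 = √(1997 + 11149)/(-9826) + 3175/18282 = √13146*(-1/9826) + 3175*(1/18282) = -√13146/9826 + 3175/18282 = 3175/18282 - √13146/9826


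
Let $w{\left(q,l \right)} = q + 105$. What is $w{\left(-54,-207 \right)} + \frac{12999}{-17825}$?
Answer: $\frac{896076}{17825} \approx 50.271$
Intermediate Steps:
$w{\left(q,l \right)} = 105 + q$
$w{\left(-54,-207 \right)} + \frac{12999}{-17825} = \left(105 - 54\right) + \frac{12999}{-17825} = 51 + 12999 \left(- \frac{1}{17825}\right) = 51 - \frac{12999}{17825} = \frac{896076}{17825}$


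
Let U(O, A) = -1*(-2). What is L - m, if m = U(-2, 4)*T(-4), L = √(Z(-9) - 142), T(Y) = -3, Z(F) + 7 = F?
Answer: 6 + I*√158 ≈ 6.0 + 12.57*I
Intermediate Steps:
Z(F) = -7 + F
U(O, A) = 2
L = I*√158 (L = √((-7 - 9) - 142) = √(-16 - 142) = √(-158) = I*√158 ≈ 12.57*I)
m = -6 (m = 2*(-3) = -6)
L - m = I*√158 - 1*(-6) = I*√158 + 6 = 6 + I*√158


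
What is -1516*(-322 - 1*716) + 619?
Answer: 1574227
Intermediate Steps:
-1516*(-322 - 1*716) + 619 = -1516*(-322 - 716) + 619 = -1516*(-1038) + 619 = 1573608 + 619 = 1574227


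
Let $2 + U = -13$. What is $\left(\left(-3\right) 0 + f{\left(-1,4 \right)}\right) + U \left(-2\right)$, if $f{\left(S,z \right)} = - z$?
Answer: $26$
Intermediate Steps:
$U = -15$ ($U = -2 - 13 = -15$)
$\left(\left(-3\right) 0 + f{\left(-1,4 \right)}\right) + U \left(-2\right) = \left(\left(-3\right) 0 - 4\right) - -30 = \left(0 - 4\right) + 30 = -4 + 30 = 26$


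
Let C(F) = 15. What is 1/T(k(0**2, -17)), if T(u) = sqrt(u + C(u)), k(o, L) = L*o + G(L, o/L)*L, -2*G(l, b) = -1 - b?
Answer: sqrt(26)/13 ≈ 0.39223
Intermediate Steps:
G(l, b) = 1/2 + b/2 (G(l, b) = -(-1 - b)/2 = 1/2 + b/2)
k(o, L) = L*o + L*(1/2 + o/(2*L)) (k(o, L) = L*o + (1/2 + (o/L)/2)*L = L*o + (1/2 + o/(2*L))*L = L*o + L*(1/2 + o/(2*L)))
T(u) = sqrt(15 + u) (T(u) = sqrt(u + 15) = sqrt(15 + u))
1/T(k(0**2, -17)) = 1/(sqrt(15 + ((1/2)*(-17) + (1/2)*0**2 - 17*0**2))) = 1/(sqrt(15 + (-17/2 + (1/2)*0 - 17*0))) = 1/(sqrt(15 + (-17/2 + 0 + 0))) = 1/(sqrt(15 - 17/2)) = 1/(sqrt(13/2)) = 1/(sqrt(26)/2) = sqrt(26)/13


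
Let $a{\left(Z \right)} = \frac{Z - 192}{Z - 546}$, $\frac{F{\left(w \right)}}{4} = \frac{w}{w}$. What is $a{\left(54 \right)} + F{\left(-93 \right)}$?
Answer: $\frac{351}{82} \approx 4.2805$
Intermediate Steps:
$F{\left(w \right)} = 4$ ($F{\left(w \right)} = 4 \frac{w}{w} = 4 \cdot 1 = 4$)
$a{\left(Z \right)} = \frac{-192 + Z}{-546 + Z}$
$a{\left(54 \right)} + F{\left(-93 \right)} = \frac{-192 + 54}{-546 + 54} + 4 = \frac{1}{-492} \left(-138\right) + 4 = \left(- \frac{1}{492}\right) \left(-138\right) + 4 = \frac{23}{82} + 4 = \frac{351}{82}$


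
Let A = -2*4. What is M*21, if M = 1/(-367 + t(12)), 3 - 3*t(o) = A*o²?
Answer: 7/6 ≈ 1.1667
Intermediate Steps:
A = -8
t(o) = 1 + 8*o²/3 (t(o) = 1 - (-8)*o²/3 = 1 + 8*o²/3)
M = 1/18 (M = 1/(-367 + (1 + (8/3)*12²)) = 1/(-367 + (1 + (8/3)*144)) = 1/(-367 + (1 + 384)) = 1/(-367 + 385) = 1/18 ≈ 0.055556)
M*21 = (1/18)*21 = 7/6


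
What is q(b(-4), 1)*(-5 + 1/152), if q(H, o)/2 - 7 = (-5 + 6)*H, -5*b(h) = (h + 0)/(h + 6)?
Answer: -28083/380 ≈ -73.903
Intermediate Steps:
b(h) = -h/(5*(6 + h)) (b(h) = -(h + 0)/(5*(h + 6)) = -h/(5*(6 + h)))
q(H, o) = 14 + 2*H (q(H, o) = 14 + 2*((-5 + 6)*H) = 14 + 2*(1*H) = 14 + 2*H)
q(b(-4), 1)*(-5 + 1/152) = (14 + 2*(-1*(-4)/(30 + 5*(-4))))*(-5 + 1/152) = (14 + 2*(-1*(-4)/(30 - 20)))*(-5 + 1/152) = (14 + 2*(-1*(-4)/10))*(-759/152) = (14 + 2*(-1*(-4)*⅒))*(-759/152) = (14 + 2*(⅖))*(-759/152) = (14 + ⅘)*(-759/152) = (74/5)*(-759/152) = -28083/380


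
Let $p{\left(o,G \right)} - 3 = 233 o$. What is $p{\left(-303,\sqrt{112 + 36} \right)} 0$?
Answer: $0$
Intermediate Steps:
$p{\left(o,G \right)} = 3 + 233 o$
$p{\left(-303,\sqrt{112 + 36} \right)} 0 = \left(3 + 233 \left(-303\right)\right) 0 = \left(3 - 70599\right) 0 = \left(-70596\right) 0 = 0$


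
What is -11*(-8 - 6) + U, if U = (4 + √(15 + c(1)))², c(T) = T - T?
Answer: 185 + 8*√15 ≈ 215.98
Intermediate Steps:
c(T) = 0
U = (4 + √15)² (U = (4 + √(15 + 0))² = (4 + √15)² ≈ 61.984)
-11*(-8 - 6) + U = -11*(-8 - 6) + (4 + √15)² = -11*(-14) + (4 + √15)² = 154 + (4 + √15)²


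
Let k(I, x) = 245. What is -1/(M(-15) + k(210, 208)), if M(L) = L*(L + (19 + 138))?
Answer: 1/1885 ≈ 0.00053050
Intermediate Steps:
M(L) = L*(157 + L) (M(L) = L*(L + 157) = L*(157 + L))
-1/(M(-15) + k(210, 208)) = -1/(-15*(157 - 15) + 245) = -1/(-15*142 + 245) = -1/(-2130 + 245) = -1/(-1885) = -1*(-1/1885) = 1/1885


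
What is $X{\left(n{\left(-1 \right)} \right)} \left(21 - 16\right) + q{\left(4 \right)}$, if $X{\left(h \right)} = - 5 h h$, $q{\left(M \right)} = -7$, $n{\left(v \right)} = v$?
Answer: $-32$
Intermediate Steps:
$X{\left(h \right)} = - 5 h^{2}$
$X{\left(n{\left(-1 \right)} \right)} \left(21 - 16\right) + q{\left(4 \right)} = - 5 \left(-1\right)^{2} \left(21 - 16\right) - 7 = \left(-5\right) 1 \cdot 5 - 7 = \left(-5\right) 5 - 7 = -25 - 7 = -32$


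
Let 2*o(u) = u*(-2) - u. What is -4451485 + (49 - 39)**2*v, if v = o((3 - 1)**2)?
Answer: -4452085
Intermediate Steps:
o(u) = -3*u/2 (o(u) = (u*(-2) - u)/2 = (-2*u - u)/2 = (-3*u)/2 = -3*u/2)
v = -6 (v = -3*(3 - 1)**2/2 = -3/2*2**2 = -3/2*4 = -6)
-4451485 + (49 - 39)**2*v = -4451485 + (49 - 39)**2*(-6) = -4451485 + 10**2*(-6) = -4451485 + 100*(-6) = -4451485 - 600 = -4452085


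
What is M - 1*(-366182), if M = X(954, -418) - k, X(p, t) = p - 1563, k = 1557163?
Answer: -1191590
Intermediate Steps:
X(p, t) = -1563 + p
M = -1557772 (M = (-1563 + 954) - 1*1557163 = -609 - 1557163 = -1557772)
M - 1*(-366182) = -1557772 - 1*(-366182) = -1557772 + 366182 = -1191590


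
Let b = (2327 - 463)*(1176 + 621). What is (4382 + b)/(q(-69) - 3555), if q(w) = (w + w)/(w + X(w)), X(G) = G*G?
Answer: -114035660/120871 ≈ -943.45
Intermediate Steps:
b = 3349608 (b = 1864*1797 = 3349608)
X(G) = G²
q(w) = 2*w/(w + w²) (q(w) = (w + w)/(w + w²) = (2*w)/(w + w²) = 2*w/(w + w²))
(4382 + b)/(q(-69) - 3555) = (4382 + 3349608)/(2/(1 - 69) - 3555) = 3353990/(2/(-68) - 3555) = 3353990/(2*(-1/68) - 3555) = 3353990/(-1/34 - 3555) = 3353990/(-120871/34) = 3353990*(-34/120871) = -114035660/120871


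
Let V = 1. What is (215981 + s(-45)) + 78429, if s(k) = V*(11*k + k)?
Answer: 293870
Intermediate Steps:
s(k) = 12*k (s(k) = 1*(11*k + k) = 1*(12*k) = 12*k)
(215981 + s(-45)) + 78429 = (215981 + 12*(-45)) + 78429 = (215981 - 540) + 78429 = 215441 + 78429 = 293870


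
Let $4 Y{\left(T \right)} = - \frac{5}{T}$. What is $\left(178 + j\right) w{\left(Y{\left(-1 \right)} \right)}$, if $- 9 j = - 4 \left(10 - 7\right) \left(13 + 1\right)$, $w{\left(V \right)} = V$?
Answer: $\frac{1475}{6} \approx 245.83$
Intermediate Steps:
$Y{\left(T \right)} = - \frac{5}{4 T}$ ($Y{\left(T \right)} = \frac{\left(-5\right) \frac{1}{T}}{4} = - \frac{5}{4 T}$)
$j = \frac{56}{3}$ ($j = - \frac{\left(-4\right) \left(10 - 7\right) \left(13 + 1\right)}{9} = - \frac{\left(-4\right) 3 \cdot 14}{9} = - \frac{\left(-4\right) 42}{9} = \left(- \frac{1}{9}\right) \left(-168\right) = \frac{56}{3} \approx 18.667$)
$\left(178 + j\right) w{\left(Y{\left(-1 \right)} \right)} = \left(178 + \frac{56}{3}\right) \left(- \frac{5}{4 \left(-1\right)}\right) = \frac{590 \left(\left(- \frac{5}{4}\right) \left(-1\right)\right)}{3} = \frac{590}{3} \cdot \frac{5}{4} = \frac{1475}{6}$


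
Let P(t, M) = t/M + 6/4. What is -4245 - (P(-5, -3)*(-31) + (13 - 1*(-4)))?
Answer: -24983/6 ≈ -4163.8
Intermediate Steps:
P(t, M) = 3/2 + t/M (P(t, M) = t/M + 6*(1/4) = t/M + 3/2 = 3/2 + t/M)
-4245 - (P(-5, -3)*(-31) + (13 - 1*(-4))) = -4245 - ((3/2 - 5/(-3))*(-31) + (13 - 1*(-4))) = -4245 - ((3/2 - 5*(-1/3))*(-31) + (13 + 4)) = -4245 - ((3/2 + 5/3)*(-31) + 17) = -4245 - ((19/6)*(-31) + 17) = -4245 - (-589/6 + 17) = -4245 - 1*(-487/6) = -4245 + 487/6 = -24983/6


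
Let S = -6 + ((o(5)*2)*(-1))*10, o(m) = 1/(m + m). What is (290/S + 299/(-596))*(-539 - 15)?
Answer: 3033704/149 ≈ 20360.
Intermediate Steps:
o(m) = 1/(2*m)
S = -8 (S = -6 + ((((½)/5)*2)*(-1))*10 = -6 + ((((½)*(⅕))*2)*(-1))*10 = -6 + (((⅒)*2)*(-1))*10 = -6 + ((⅕)*(-1))*10 = -6 - ⅕*10 = -6 - 2 = -8)
(290/S + 299/(-596))*(-539 - 15) = (290/(-8) + 299/(-596))*(-539 - 15) = (290*(-⅛) + 299*(-1/596))*(-554) = (-145/4 - 299/596)*(-554) = -5476/149*(-554) = 3033704/149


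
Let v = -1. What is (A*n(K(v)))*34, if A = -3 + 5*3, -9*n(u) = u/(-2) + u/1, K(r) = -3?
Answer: 68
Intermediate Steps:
n(u) = -u/18 (n(u) = -(u/(-2) + u/1)/9 = -(u*(-1/2) + u*1)/9 = -(-u/2 + u)/9 = -u/18)
A = 12 (A = -3 + 15 = 12)
(A*n(K(v)))*34 = (12*(-1/18*(-3)))*34 = (12*(1/6))*34 = 2*34 = 68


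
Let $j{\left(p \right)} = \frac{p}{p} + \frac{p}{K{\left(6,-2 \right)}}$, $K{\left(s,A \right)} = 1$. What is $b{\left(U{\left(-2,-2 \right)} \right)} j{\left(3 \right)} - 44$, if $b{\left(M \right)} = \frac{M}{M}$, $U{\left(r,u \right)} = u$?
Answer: $-40$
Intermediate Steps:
$j{\left(p \right)} = 1 + p$ ($j{\left(p \right)} = \frac{p}{p} + \frac{p}{1} = 1 + p 1 = 1 + p$)
$b{\left(M \right)} = 1$
$b{\left(U{\left(-2,-2 \right)} \right)} j{\left(3 \right)} - 44 = 1 \left(1 + 3\right) - 44 = 1 \cdot 4 - 44 = 4 - 44 = -40$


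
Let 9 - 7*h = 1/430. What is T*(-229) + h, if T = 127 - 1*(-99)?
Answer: -155775671/3010 ≈ -51753.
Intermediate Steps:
T = 226 (T = 127 + 99 = 226)
h = 3869/3010 (h = 9/7 - 1/7/430 = 9/7 - 1/7*1/430 = 9/7 - 1/3010 = 3869/3010 ≈ 1.2854)
T*(-229) + h = 226*(-229) + 3869/3010 = -51754 + 3869/3010 = -155775671/3010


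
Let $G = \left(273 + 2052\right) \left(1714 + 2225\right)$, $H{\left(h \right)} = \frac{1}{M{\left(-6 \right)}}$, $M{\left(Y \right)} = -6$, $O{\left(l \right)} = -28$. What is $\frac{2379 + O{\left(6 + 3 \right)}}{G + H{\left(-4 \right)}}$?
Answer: $\frac{14106}{54949049} \approx 0.00025671$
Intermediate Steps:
$H{\left(h \right)} = - \frac{1}{6}$ ($H{\left(h \right)} = \frac{1}{-6} = - \frac{1}{6}$)
$G = 9158175$ ($G = 2325 \cdot 3939 = 9158175$)
$\frac{2379 + O{\left(6 + 3 \right)}}{G + H{\left(-4 \right)}} = \frac{2379 - 28}{9158175 - \frac{1}{6}} = \frac{2351}{\frac{54949049}{6}} = 2351 \cdot \frac{6}{54949049} = \frac{14106}{54949049}$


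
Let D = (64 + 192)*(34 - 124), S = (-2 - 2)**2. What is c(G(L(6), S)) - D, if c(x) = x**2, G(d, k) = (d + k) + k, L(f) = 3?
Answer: 24265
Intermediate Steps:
S = 16 (S = (-4)**2 = 16)
G(d, k) = d + 2*k
D = -23040 (D = 256*(-90) = -23040)
c(G(L(6), S)) - D = (3 + 2*16)**2 - 1*(-23040) = (3 + 32)**2 + 23040 = 35**2 + 23040 = 1225 + 23040 = 24265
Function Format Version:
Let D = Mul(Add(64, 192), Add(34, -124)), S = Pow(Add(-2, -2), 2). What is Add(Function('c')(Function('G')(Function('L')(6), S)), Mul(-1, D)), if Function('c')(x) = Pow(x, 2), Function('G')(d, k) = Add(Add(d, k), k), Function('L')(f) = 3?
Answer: 24265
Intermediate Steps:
S = 16 (S = Pow(-4, 2) = 16)
Function('G')(d, k) = Add(d, Mul(2, k))
D = -23040 (D = Mul(256, -90) = -23040)
Add(Function('c')(Function('G')(Function('L')(6), S)), Mul(-1, D)) = Add(Pow(Add(3, Mul(2, 16)), 2), Mul(-1, -23040)) = Add(Pow(Add(3, 32), 2), 23040) = Add(Pow(35, 2), 23040) = Add(1225, 23040) = 24265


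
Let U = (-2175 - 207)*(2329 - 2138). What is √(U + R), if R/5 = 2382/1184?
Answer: I*√9965267313/148 ≈ 674.5*I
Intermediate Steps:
R = 5955/592 (R = 5*(2382/1184) = 5*(2382*(1/1184)) = 5*(1191/592) = 5955/592 ≈ 10.059)
U = -454962 (U = -2382*191 = -454962)
√(U + R) = √(-454962 + 5955/592) = √(-269331549/592) = I*√9965267313/148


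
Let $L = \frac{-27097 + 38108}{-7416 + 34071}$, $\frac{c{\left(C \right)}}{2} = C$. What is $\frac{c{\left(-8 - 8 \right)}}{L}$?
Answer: $- \frac{852960}{11011} \approx -77.464$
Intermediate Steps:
$c{\left(C \right)} = 2 C$
$L = \frac{11011}{26655} \approx 0.41309$
$\frac{c{\left(-8 - 8 \right)}}{L} = \frac{2 \left(-8 - 8\right)}{\frac{11011}{26655}} = 2 \left(-8 - 8\right) \frac{26655}{11011} = 2 \left(-16\right) \frac{26655}{11011} = \left(-32\right) \frac{26655}{11011} = - \frac{852960}{11011}$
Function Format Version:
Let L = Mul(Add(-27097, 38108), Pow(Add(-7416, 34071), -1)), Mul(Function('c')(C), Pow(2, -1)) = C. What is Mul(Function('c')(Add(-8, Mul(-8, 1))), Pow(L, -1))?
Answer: Rational(-852960, 11011) ≈ -77.464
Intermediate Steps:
Function('c')(C) = Mul(2, C)
L = Rational(11011, 26655) (L = Mul(11011, Pow(26655, -1)) = Mul(11011, Rational(1, 26655)) = Rational(11011, 26655) ≈ 0.41309)
Mul(Function('c')(Add(-8, Mul(-8, 1))), Pow(L, -1)) = Mul(Mul(2, Add(-8, Mul(-8, 1))), Pow(Rational(11011, 26655), -1)) = Mul(Mul(2, Add(-8, -8)), Rational(26655, 11011)) = Mul(Mul(2, -16), Rational(26655, 11011)) = Mul(-32, Rational(26655, 11011)) = Rational(-852960, 11011)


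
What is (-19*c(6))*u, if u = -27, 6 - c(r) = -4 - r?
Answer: 8208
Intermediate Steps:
c(r) = 10 + r (c(r) = 6 - (-4 - r) = 6 + (4 + r) = 10 + r)
(-19*c(6))*u = -19*(10 + 6)*(-27) = -19*16*(-27) = -304*(-27) = 8208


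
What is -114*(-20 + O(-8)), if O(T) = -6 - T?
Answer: 2052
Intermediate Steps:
-114*(-20 + O(-8)) = -114*(-20 + (-6 - 1*(-8))) = -114*(-20 + (-6 + 8)) = -114*(-20 + 2) = -114*(-18) = 2052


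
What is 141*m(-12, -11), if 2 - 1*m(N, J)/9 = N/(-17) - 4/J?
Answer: 220806/187 ≈ 1180.8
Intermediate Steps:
m(N, J) = 18 + 36/J + 9*N/17 (m(N, J) = 18 - 9*(N/(-17) - 4/J) = 18 - 9*(N*(-1/17) - 4/J) = 18 - 9*(-N/17 - 4/J) = 18 - 9*(-4/J - N/17) = 18 + (36/J + 9*N/17) = 18 + 36/J + 9*N/17)
141*m(-12, -11) = 141*(18 + 36/(-11) + (9/17)*(-12)) = 141*(18 + 36*(-1/11) - 108/17) = 141*(18 - 36/11 - 108/17) = 141*(1566/187) = 220806/187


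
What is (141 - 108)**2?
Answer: 1089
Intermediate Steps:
(141 - 108)**2 = 33**2 = 1089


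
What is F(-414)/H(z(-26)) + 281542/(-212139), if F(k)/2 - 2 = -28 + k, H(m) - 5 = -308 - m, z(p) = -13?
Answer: 10503514/6152031 ≈ 1.7073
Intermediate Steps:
H(m) = -303 - m (H(m) = 5 + (-308 - m) = -303 - m)
F(k) = -52 + 2*k (F(k) = 4 + 2*(-28 + k) = 4 + (-56 + 2*k) = -52 + 2*k)
F(-414)/H(z(-26)) + 281542/(-212139) = (-52 + 2*(-414))/(-303 - 1*(-13)) + 281542/(-212139) = (-52 - 828)/(-303 + 13) + 281542*(-1/212139) = -880/(-290) - 281542/212139 = -880*(-1/290) - 281542/212139 = 88/29 - 281542/212139 = 10503514/6152031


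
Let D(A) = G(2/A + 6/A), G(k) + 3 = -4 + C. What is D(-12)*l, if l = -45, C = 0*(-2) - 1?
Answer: 360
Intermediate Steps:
C = -1 (C = 0 - 1 = -1)
G(k) = -8 (G(k) = -3 + (-4 - 1) = -3 - 5 = -8)
D(A) = -8
D(-12)*l = -8*(-45) = 360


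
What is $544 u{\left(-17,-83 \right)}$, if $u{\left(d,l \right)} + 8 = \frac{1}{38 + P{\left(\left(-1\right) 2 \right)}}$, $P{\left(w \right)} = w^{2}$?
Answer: $- \frac{91120}{21} \approx -4339.0$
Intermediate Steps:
$u{\left(d,l \right)} = - \frac{335}{42}$ ($u{\left(d,l \right)} = -8 + \frac{1}{38 + \left(\left(-1\right) 2\right)^{2}} = -8 + \frac{1}{38 + \left(-2\right)^{2}} = -8 + \frac{1}{38 + 4} = -8 + \frac{1}{42} = - \frac{335}{42}$)
$544 u{\left(-17,-83 \right)} = 544 \left(- \frac{335}{42}\right) = - \frac{91120}{21}$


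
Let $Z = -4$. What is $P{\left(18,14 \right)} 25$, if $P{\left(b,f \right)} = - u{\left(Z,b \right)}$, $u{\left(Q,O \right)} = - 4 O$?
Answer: $1800$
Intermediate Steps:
$P{\left(b,f \right)} = 4 b$ ($P{\left(b,f \right)} = - \left(-4\right) b = 4 b$)
$P{\left(18,14 \right)} 25 = 4 \cdot 18 \cdot 25 = 72 \cdot 25 = 1800$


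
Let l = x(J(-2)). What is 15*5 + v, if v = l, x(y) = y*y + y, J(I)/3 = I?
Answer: 105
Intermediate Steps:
J(I) = 3*I
x(y) = y + y² (x(y) = y² + y = y + y²)
l = 30 (l = (3*(-2))*(1 + 3*(-2)) = -6*(1 - 6) = -6*(-5) = 30)
v = 30
15*5 + v = 15*5 + 30 = 75 + 30 = 105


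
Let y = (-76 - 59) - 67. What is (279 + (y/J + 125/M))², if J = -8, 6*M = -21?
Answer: 56535361/784 ≈ 72111.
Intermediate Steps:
M = -7/2 (M = (⅙)*(-21) = -7/2 ≈ -3.5000)
y = -202 (y = -135 - 67 = -202)
(279 + (y/J + 125/M))² = (279 + (-202/(-8) + 125/(-7/2)))² = (279 + (-202*(-⅛) + 125*(-2/7)))² = (279 + (101/4 - 250/7))² = (279 - 293/28)² = (7519/28)² = 56535361/784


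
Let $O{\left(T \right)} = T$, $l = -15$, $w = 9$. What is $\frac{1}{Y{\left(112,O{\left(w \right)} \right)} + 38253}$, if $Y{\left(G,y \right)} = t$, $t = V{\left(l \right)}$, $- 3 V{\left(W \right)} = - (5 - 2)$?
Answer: $\frac{1}{38254} \approx 2.6141 \cdot 10^{-5}$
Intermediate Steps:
$V{\left(W \right)} = 1$ ($V{\left(W \right)} = - \frac{\left(-1\right) \left(5 - 2\right)}{3} = - \frac{\left(-1\right) 3}{3} = \left(- \frac{1}{3}\right) \left(-3\right) = 1$)
$t = 1$
$Y{\left(G,y \right)} = 1$
$\frac{1}{Y{\left(112,O{\left(w \right)} \right)} + 38253} = \frac{1}{1 + 38253} = \frac{1}{38254}$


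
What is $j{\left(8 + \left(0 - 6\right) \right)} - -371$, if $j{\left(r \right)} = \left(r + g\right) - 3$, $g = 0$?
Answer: $370$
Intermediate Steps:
$j{\left(r \right)} = -3 + r$ ($j{\left(r \right)} = \left(r + 0\right) - 3 = r - 3 = -3 + r$)
$j{\left(8 + \left(0 - 6\right) \right)} - -371 = \left(-3 + \left(8 + \left(0 - 6\right)\right)\right) - -371 = \left(-3 + \left(8 + \left(0 - 6\right)\right)\right) + 371 = \left(-3 + \left(8 - 6\right)\right) + 371 = \left(-3 + 2\right) + 371 = -1 + 371 = 370$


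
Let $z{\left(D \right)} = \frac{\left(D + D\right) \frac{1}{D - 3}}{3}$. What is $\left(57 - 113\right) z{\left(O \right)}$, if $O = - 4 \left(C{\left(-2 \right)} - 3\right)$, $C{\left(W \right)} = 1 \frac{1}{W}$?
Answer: $- \frac{1568}{33} \approx -47.515$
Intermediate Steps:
$C{\left(W \right)} = \frac{1}{W}$
$O = 14$ ($O = - 4 \left(\frac{1}{-2} - 3\right) = - 4 \left(- \frac{1}{2} - 3\right) = \left(-4\right) \left(- \frac{7}{2}\right) = 14$)
$z{\left(D \right)} = \frac{2 D}{3 \left(-3 + D\right)}$ ($z{\left(D \right)} = \frac{2 D}{-3 + D} \frac{1}{3} = \frac{2 D}{3 \left(-3 + D\right)}$)
$\left(57 - 113\right) z{\left(O \right)} = \left(57 - 113\right) \frac{2}{3} \cdot 14 \frac{1}{-3 + 14} = - 56 \cdot \frac{2}{3} \cdot 14 \cdot \frac{1}{11} = \left(-56\right) \frac{28}{33} = - \frac{1568}{33}$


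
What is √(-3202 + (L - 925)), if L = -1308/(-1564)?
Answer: I*√630812030/391 ≈ 64.235*I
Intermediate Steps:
L = 327/391 (L = -1308*(-1/1564) = 327/391 ≈ 0.83632)
√(-3202 + (L - 925)) = √(-3202 + (327/391 - 925)) = √(-3202 - 361348/391) = √(-1613330/391) = I*√630812030/391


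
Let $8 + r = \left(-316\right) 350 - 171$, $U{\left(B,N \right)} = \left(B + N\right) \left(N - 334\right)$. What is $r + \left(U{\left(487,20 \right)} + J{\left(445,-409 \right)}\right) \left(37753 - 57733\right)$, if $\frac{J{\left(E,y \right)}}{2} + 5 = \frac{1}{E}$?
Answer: $\frac{283096982437}{89} \approx 3.1809 \cdot 10^{9}$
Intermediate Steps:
$J{\left(E,y \right)} = -10 + \frac{2}{E}$
$U{\left(B,N \right)} = \left(-334 + N\right) \left(B + N\right)$ ($U{\left(B,N \right)} = \left(B + N\right) \left(-334 + N\right) = \left(-334 + N\right) \left(B + N\right)$)
$r = -110779$ ($r = -8 - 110771 = -110779$)
$r + \left(U{\left(487,20 \right)} + J{\left(445,-409 \right)}\right) \left(37753 - 57733\right) = -110779 + \left(\left(20^{2} - 162658 - 6680 + 487 \cdot 20\right) - \left(10 - \frac{2}{445}\right)\right) \left(37753 - 57733\right) = -110779 + \left(\left(400 - 162658 - 6680 + 9740\right) + \left(-10 + 2 \cdot \frac{1}{445}\right)\right) \left(-19980\right) = -110779 + \left(-159198 + \left(-10 + \frac{2}{445}\right)\right) \left(-19980\right) = -110779 + \left(-159198 - \frac{4448}{445}\right) \left(-19980\right) = -110779 - - \frac{283106841768}{89} = -110779 + \frac{283106841768}{89} = \frac{283096982437}{89}$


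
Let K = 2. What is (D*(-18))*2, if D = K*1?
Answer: -72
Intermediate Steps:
D = 2 (D = 2*1 = 2)
(D*(-18))*2 = (2*(-18))*2 = -36*2 = -72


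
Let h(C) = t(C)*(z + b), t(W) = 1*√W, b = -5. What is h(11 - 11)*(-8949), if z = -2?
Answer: 0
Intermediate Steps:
t(W) = √W
h(C) = -7*√C (h(C) = √C*(-2 - 5) = √C*(-7) = -7*√C)
h(11 - 11)*(-8949) = -7*√(11 - 11)*(-8949) = -7*√0*(-8949) = -7*0*(-8949) = 0*(-8949) = 0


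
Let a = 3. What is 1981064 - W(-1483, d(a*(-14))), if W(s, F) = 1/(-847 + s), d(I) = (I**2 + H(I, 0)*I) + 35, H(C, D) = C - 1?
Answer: 4615879121/2330 ≈ 1.9811e+6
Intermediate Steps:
H(C, D) = -1 + C
d(I) = 35 + I**2 + I*(-1 + I) (d(I) = (I**2 + (-1 + I)*I) + 35 = (I**2 + I*(-1 + I)) + 35 = 35 + I**2 + I*(-1 + I))
1981064 - W(-1483, d(a*(-14))) = 1981064 - 1/(-847 - 1483) = 1981064 - 1/(-2330) = 1981064 - 1*(-1/2330) = 1981064 + 1/2330 = 4615879121/2330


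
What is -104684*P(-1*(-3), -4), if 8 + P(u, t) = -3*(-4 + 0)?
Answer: -418736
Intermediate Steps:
P(u, t) = 4 (P(u, t) = -8 - 3*(-4 + 0) = -8 - 3*(-4) = -8 + 12 = 4)
-104684*P(-1*(-3), -4) = -104684*4 = -418736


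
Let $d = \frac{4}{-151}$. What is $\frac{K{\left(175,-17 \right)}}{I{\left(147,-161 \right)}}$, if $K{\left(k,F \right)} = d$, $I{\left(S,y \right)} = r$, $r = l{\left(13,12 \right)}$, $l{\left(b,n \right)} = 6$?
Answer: $- \frac{2}{453} \approx -0.004415$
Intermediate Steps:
$d = - \frac{4}{151}$ ($d = 4 \left(- \frac{1}{151}\right) = - \frac{4}{151} \approx -0.02649$)
$r = 6$
$I{\left(S,y \right)} = 6$
$K{\left(k,F \right)} = - \frac{4}{151}$
$\frac{K{\left(175,-17 \right)}}{I{\left(147,-161 \right)}} = - \frac{4}{151 \cdot 6} = \left(- \frac{4}{151}\right) \frac{1}{6} = - \frac{2}{453}$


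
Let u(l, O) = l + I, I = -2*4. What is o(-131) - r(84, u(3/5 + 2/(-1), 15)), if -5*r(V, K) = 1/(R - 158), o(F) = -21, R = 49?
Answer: -11446/545 ≈ -21.002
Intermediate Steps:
I = -8
u(l, O) = -8 + l (u(l, O) = l - 8 = -8 + l)
r(V, K) = 1/545 (r(V, K) = -1/(5*(49 - 158)) = -⅕/(-109) = -⅕*(-1/109) = 1/545)
o(-131) - r(84, u(3/5 + 2/(-1), 15)) = -21 - 1*1/545 = -21 - 1/545 = -11446/545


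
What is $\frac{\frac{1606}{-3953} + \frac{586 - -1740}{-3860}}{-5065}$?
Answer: $\frac{7696919}{38642353850} \approx 0.00019918$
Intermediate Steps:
$\frac{\frac{1606}{-3953} + \frac{586 - -1740}{-3860}}{-5065} = \left(1606 \left(- \frac{1}{3953}\right) + \left(586 + 1740\right) \left(- \frac{1}{3860}\right)\right) \left(- \frac{1}{5065}\right) = \left(- \frac{1606}{3953} + 2326 \left(- \frac{1}{3860}\right)\right) \left(- \frac{1}{5065}\right) = \left(- \frac{1606}{3953} - \frac{1163}{1930}\right) \left(- \frac{1}{5065}\right) = \left(- \frac{7696919}{7629290}\right) \left(- \frac{1}{5065}\right) = \frac{7696919}{38642353850}$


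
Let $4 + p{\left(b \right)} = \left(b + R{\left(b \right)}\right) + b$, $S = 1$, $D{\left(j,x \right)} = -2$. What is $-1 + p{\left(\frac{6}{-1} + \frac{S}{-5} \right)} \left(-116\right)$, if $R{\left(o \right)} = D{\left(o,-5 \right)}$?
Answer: $\frac{10667}{5} \approx 2133.4$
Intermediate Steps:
$R{\left(o \right)} = -2$
$p{\left(b \right)} = -6 + 2 b$ ($p{\left(b \right)} = -4 + \left(\left(b - 2\right) + b\right) = -4 + \left(\left(-2 + b\right) + b\right) = -4 + \left(-2 + 2 b\right) = -6 + 2 b$)
$-1 + p{\left(\frac{6}{-1} + \frac{S}{-5} \right)} \left(-116\right) = -1 + \left(-6 + 2 \left(\frac{6}{-1} + 1 \frac{1}{-5}\right)\right) \left(-116\right) = -1 + \left(-6 + 2 \left(6 \left(-1\right) + 1 \left(- \frac{1}{5}\right)\right)\right) \left(-116\right) = -1 + \left(-6 + 2 \left(-6 - \frac{1}{5}\right)\right) \left(-116\right) = -1 + \left(-6 + 2 \left(- \frac{31}{5}\right)\right) \left(-116\right) = -1 + \left(-6 - \frac{62}{5}\right) \left(-116\right) = -1 - - \frac{10672}{5} = -1 + \frac{10672}{5} = \frac{10667}{5}$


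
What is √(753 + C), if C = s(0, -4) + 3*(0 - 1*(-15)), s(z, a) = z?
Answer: √798 ≈ 28.249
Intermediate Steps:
C = 45 (C = 0 + 3*(0 - 1*(-15)) = 0 + 3*(0 + 15) = 0 + 3*15 = 0 + 45 = 45)
√(753 + C) = √(753 + 45) = √798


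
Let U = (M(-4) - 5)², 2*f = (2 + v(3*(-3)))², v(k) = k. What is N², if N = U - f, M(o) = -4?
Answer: 12769/4 ≈ 3192.3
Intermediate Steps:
f = 49/2 (f = (2 + 3*(-3))²/2 = (2 - 9)²/2 = (½)*(-7)² = (½)*49 = 49/2 ≈ 24.500)
U = 81 (U = (-4 - 5)² = (-9)² = 81)
N = 113/2 (N = 81 - 1*49/2 = 81 - 49/2 = 113/2 ≈ 56.500)
N² = (113/2)² = 12769/4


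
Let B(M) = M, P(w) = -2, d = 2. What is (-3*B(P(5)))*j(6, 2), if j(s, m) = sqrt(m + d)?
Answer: 12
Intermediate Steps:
j(s, m) = sqrt(2 + m) (j(s, m) = sqrt(m + 2) = sqrt(2 + m))
(-3*B(P(5)))*j(6, 2) = (-3*(-2))*sqrt(2 + 2) = 6*sqrt(4) = 6*2 = 12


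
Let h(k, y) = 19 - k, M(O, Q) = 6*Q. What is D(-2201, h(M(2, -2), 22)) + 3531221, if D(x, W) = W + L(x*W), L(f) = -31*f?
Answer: 5646413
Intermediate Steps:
D(x, W) = W - 31*W*x (D(x, W) = W - 31*x*W = W - 31*W*x)
D(-2201, h(M(2, -2), 22)) + 3531221 = (19 - 6*(-2))*(1 - 31*(-2201)) + 3531221 = (19 - 1*(-12))*(1 + 68231) + 3531221 = (19 + 12)*68232 + 3531221 = 31*68232 + 3531221 = 2115192 + 3531221 = 5646413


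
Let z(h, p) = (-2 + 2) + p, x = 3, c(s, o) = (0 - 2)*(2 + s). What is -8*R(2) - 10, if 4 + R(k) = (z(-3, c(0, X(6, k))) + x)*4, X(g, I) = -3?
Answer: 54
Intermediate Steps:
c(s, o) = -4 - 2*s (c(s, o) = -2*(2 + s) = -4 - 2*s)
z(h, p) = p (z(h, p) = 0 + p = p)
R(k) = -8 (R(k) = -4 + ((-4 - 2*0) + 3)*4 = -4 + ((-4 + 0) + 3)*4 = -4 + (-4 + 3)*4 = -4 - 1*4 = -4 - 4 = -8)
-8*R(2) - 10 = -8*(-8) - 10 = 64 - 10 = 54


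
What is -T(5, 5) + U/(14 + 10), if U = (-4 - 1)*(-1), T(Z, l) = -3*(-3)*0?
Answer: 5/24 ≈ 0.20833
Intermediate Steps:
T(Z, l) = 0 (T(Z, l) = 9*0 = 0)
U = 5 (U = -5*(-1) = 5)
-T(5, 5) + U/(14 + 10) = -1*0 + 5/(14 + 10) = 0 + 5/24 = 5/24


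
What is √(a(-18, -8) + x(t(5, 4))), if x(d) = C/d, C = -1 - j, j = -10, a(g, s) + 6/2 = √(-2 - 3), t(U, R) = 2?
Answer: √(6 + 4*I*√5)/2 ≈ 1.4479 + 0.7722*I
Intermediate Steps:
a(g, s) = -3 + I*√5 (a(g, s) = -3 + √(-2 - 3) = -3 + √(-5) = -3 + I*√5)
C = 9 (C = -1 - 1*(-10) = -1 + 10 = 9)
x(d) = 9/d
√(a(-18, -8) + x(t(5, 4))) = √((-3 + I*√5) + 9/2) = √(3/2 + I*√5)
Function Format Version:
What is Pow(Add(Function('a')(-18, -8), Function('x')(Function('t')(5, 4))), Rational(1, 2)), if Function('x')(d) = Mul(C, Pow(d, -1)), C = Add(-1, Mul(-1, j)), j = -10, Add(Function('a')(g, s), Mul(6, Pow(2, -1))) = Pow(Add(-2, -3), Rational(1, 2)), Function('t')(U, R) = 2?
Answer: Mul(Rational(1, 2), Pow(Add(6, Mul(4, I, Pow(5, Rational(1, 2)))), Rational(1, 2))) ≈ Add(1.4479, Mul(0.77220, I))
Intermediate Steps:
Function('a')(g, s) = Add(-3, Mul(I, Pow(5, Rational(1, 2)))) (Function('a')(g, s) = Add(-3, Pow(Add(-2, -3), Rational(1, 2))) = Add(-3, Pow(-5, Rational(1, 2))) = Add(-3, Mul(I, Pow(5, Rational(1, 2)))))
C = 9 (C = Add(-1, Mul(-1, -10)) = Add(-1, 10) = 9)
Function('x')(d) = Mul(9, Pow(d, -1))
Pow(Add(Function('a')(-18, -8), Function('x')(Function('t')(5, 4))), Rational(1, 2)) = Pow(Add(Add(-3, Mul(I, Pow(5, Rational(1, 2)))), Mul(9, Pow(2, -1))), Rational(1, 2)) = Pow(Add(Add(-3, Mul(I, Pow(5, Rational(1, 2)))), Mul(9, Rational(1, 2))), Rational(1, 2)) = Pow(Add(Add(-3, Mul(I, Pow(5, Rational(1, 2)))), Rational(9, 2)), Rational(1, 2)) = Pow(Add(Rational(3, 2), Mul(I, Pow(5, Rational(1, 2)))), Rational(1, 2))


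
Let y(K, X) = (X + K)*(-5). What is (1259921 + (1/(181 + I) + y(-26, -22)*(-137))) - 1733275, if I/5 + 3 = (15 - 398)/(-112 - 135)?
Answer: -21726044331/42917 ≈ -5.0623e+5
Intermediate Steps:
I = -1790/247 (I = -15 + 5*((15 - 398)/(-112 - 135)) = -15 + 5*(-383/(-247)) = -15 + 5*(-383*(-1/247)) = -15 + 5*(383/247) = -15 + 1915/247 = -1790/247 ≈ -7.2470)
y(K, X) = -5*K - 5*X (y(K, X) = (K + X)*(-5) = -5*K - 5*X)
(1259921 + (1/(181 + I) + y(-26, -22)*(-137))) - 1733275 = (1259921 + (1/(181 - 1790/247) + (-5*(-26) - 5*(-22))*(-137))) - 1733275 = (1259921 + (1/(42917/247) + (130 + 110)*(-137))) - 1733275 = (1259921 + (247/42917 + 240*(-137))) - 1733275 = (1259921 + (247/42917 - 32880)) - 1733275 = (1259921 - 1411110713/42917) - 1733275 = 52660918844/42917 - 1733275 = -21726044331/42917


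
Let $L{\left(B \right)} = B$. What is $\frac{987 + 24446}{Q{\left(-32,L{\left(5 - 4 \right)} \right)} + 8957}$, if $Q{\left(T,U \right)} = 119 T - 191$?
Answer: $\frac{25433}{4958} \approx 5.1297$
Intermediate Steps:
$Q{\left(T,U \right)} = -191 + 119 T$
$\frac{987 + 24446}{Q{\left(-32,L{\left(5 - 4 \right)} \right)} + 8957} = \frac{987 + 24446}{\left(-191 + 119 \left(-32\right)\right) + 8957} = \frac{25433}{\left(-191 - 3808\right) + 8957} = \frac{25433}{-3999 + 8957} = \frac{25433}{4958}$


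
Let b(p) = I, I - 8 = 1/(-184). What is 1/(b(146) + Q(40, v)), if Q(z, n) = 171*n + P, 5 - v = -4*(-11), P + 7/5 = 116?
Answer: -920/6022693 ≈ -0.00015276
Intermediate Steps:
P = 573/5 (P = -7/5 + 116 = 573/5 ≈ 114.60)
v = -39 (v = 5 - (-4)*(-11) = 5 - 1*44 = 5 - 44 = -39)
I = 1471/184 (I = 8 + 1/(-184) = 8 - 1/184 = 1471/184 ≈ 7.9946)
Q(z, n) = 573/5 + 171*n (Q(z, n) = 171*n + 573/5 = 573/5 + 171*n)
b(p) = 1471/184
1/(b(146) + Q(40, v)) = 1/(1471/184 + (573/5 + 171*(-39))) = 1/(1471/184 + (573/5 - 6669)) = 1/(1471/184 - 32772/5) = 1/(-6022693/920) = -920/6022693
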